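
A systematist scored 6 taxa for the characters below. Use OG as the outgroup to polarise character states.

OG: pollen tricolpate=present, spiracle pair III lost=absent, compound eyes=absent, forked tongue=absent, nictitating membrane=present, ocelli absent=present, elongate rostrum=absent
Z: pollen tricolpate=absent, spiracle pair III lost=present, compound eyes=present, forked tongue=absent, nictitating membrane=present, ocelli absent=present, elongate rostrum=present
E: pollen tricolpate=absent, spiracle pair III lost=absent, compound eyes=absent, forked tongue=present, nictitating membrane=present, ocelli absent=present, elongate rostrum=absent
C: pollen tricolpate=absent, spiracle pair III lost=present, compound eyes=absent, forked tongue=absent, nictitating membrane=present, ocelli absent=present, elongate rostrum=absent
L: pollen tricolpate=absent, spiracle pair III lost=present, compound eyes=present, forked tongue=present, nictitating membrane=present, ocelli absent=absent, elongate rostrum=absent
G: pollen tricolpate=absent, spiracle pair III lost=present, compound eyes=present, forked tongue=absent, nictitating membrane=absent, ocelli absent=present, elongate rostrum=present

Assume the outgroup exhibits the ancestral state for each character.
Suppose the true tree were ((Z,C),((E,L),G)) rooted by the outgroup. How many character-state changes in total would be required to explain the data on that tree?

Map each character onto ((Z,C),((E,L),G)) (rooted by OG) and count the minimum state changes it requires (Fitch parsimony):
pollen tricolpate: 1; spiracle pair III lost: 2; compound eyes: 3; forked tongue: 1; nictitating membrane: 1; ocelli absent: 1; elongate rostrum: 2.
Total tree length = 11.

11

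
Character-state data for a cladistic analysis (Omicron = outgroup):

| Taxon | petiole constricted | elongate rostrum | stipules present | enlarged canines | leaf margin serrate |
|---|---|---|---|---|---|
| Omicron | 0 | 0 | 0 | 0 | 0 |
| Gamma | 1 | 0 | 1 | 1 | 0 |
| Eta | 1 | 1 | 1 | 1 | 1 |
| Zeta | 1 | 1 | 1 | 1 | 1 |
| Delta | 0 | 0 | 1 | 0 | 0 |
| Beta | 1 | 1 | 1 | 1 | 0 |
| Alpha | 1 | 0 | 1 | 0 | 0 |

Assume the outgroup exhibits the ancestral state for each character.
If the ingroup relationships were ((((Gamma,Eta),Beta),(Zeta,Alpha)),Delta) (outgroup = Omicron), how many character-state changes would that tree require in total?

9

Map each character onto ((((Gamma,Eta),Beta),(Zeta,Alpha)),Delta) (rooted by Omicron) and count the minimum state changes it requires (Fitch parsimony):
petiole constricted: 1; elongate rostrum: 3; stipules present: 1; enlarged canines: 2; leaf margin serrate: 2.
Total tree length = 9.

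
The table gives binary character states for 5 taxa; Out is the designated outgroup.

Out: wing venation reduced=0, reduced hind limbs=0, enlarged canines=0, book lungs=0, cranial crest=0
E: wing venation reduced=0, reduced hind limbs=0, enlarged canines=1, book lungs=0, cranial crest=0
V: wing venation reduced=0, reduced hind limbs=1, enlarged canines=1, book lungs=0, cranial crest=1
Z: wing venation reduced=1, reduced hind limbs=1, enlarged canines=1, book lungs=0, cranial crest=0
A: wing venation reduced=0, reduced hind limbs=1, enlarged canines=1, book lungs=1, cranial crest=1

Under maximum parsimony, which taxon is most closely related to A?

The outgroup has state '0' for every character, so '1' is the derived state throughout.
wing venation reduced (derived state '1') is unique to Z (autapomorphy; uninformative for grouping).
reduced hind limbs (derived state '1') is shared by A, V, and Z — a synapomorphy uniting that clade.
All ingroup taxa share the derived state '1' for enlarged canines; it defines the ingroup but does not resolve relationships within it.
book lungs: derived state '1' in A only — an autapomorphy, so it tells us nothing about relationships among taxa.
cranial crest (derived state '1') is shared by A and V — a synapomorphy uniting that clade.
Most parsimonious ingroup topology: (((A,V),Z),E).
A and V form a cherry on this tree, so they are sister taxa.

V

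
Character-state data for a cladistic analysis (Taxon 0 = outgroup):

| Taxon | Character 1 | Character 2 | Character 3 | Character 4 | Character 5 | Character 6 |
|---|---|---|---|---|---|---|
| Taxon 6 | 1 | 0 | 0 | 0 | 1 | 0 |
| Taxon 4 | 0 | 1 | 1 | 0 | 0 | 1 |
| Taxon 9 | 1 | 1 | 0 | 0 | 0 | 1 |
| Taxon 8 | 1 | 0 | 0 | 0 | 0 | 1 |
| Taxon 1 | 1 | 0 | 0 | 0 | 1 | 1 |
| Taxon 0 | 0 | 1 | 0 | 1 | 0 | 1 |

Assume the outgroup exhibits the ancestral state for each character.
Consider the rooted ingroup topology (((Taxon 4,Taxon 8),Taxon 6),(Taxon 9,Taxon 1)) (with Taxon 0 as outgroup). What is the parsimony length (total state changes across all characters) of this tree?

Map each character onto (((Taxon 4,Taxon 8),Taxon 6),(Taxon 9,Taxon 1)) (rooted by Taxon 0) and count the minimum state changes it requires (Fitch parsimony):
Character 1: 2; Character 2: 3; Character 3: 1; Character 4: 1; Character 5: 2; Character 6: 1.
Total tree length = 10.

10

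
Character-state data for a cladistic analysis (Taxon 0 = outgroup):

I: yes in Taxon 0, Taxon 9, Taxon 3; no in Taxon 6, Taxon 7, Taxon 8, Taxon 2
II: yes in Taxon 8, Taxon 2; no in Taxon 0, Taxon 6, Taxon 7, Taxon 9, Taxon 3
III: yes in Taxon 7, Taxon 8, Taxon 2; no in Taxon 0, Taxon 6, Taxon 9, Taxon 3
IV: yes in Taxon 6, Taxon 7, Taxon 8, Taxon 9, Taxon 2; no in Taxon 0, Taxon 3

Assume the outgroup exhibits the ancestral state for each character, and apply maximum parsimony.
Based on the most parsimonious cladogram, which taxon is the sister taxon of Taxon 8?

Taxon 2

Character polarity is set by the outgroup: the derived state is whichever differs from the outgroup's state, so for I the derived state is 'no', and for the remaining characters it is 'yes'.
I: derived state 'no' in Taxon 2, Taxon 6, Taxon 7, and Taxon 8 only — synapomorphy for {Taxon 2, Taxon 6, Taxon 7, Taxon 8}.
Only Taxon 2 and Taxon 8 show the derived state 'yes' for II, supporting them as a clade.
III (derived state 'yes') is shared by Taxon 2, Taxon 7, and Taxon 8 — a synapomorphy uniting that clade.
IV: derived state 'yes' in Taxon 2, Taxon 6, Taxon 7, Taxon 8, and Taxon 9 only — synapomorphy for {Taxon 2, Taxon 6, Taxon 7, Taxon 8, Taxon 9}.
Most parsimonious ingroup topology: (((Taxon 6,(Taxon 7,(Taxon 8,Taxon 2))),Taxon 9),Taxon 3).
Taxon 8 and Taxon 2 form a cherry on this tree, so they are sister taxa.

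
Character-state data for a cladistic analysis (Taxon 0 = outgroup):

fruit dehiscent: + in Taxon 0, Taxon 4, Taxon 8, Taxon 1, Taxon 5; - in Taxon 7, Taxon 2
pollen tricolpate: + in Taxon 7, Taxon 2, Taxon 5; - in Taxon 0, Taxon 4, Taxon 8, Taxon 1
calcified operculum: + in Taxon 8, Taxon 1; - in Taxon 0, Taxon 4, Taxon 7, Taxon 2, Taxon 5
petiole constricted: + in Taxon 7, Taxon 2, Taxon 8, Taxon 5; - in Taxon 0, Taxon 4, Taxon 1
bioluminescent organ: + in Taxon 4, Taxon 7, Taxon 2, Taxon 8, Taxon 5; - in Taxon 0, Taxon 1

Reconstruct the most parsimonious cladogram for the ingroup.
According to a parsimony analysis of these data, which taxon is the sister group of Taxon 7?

Character polarity is set by the outgroup: the derived state is whichever differs from the outgroup's state, so for fruit dehiscent the derived state is '-', and for the remaining characters it is '+'.
fruit dehiscent: derived state '-' in Taxon 2 and Taxon 7 only — synapomorphy for {Taxon 2, Taxon 7}.
Only Taxon 2, Taxon 5, and Taxon 7 show the derived state '+' for pollen tricolpate, supporting them as a clade.
calcified operculum (state '+') occurs in Taxon 1 and Taxon 8 but conflicts with the nesting implied by the other characters — most parsimoniously interpreted as homoplasy.
petiole constricted (derived state '+') is shared by Taxon 2, Taxon 5, Taxon 7, and Taxon 8 — a synapomorphy uniting that clade.
bioluminescent organ: derived state '+' in Taxon 2, Taxon 4, Taxon 5, Taxon 7, and Taxon 8 only — synapomorphy for {Taxon 2, Taxon 4, Taxon 5, Taxon 7, Taxon 8}.
Most parsimonious ingroup topology: ((Taxon 4,(((Taxon 7,Taxon 2),Taxon 5),Taxon 8)),Taxon 1).
Taxon 7 and Taxon 2 form a cherry on this tree, so they are sister taxa.

Taxon 2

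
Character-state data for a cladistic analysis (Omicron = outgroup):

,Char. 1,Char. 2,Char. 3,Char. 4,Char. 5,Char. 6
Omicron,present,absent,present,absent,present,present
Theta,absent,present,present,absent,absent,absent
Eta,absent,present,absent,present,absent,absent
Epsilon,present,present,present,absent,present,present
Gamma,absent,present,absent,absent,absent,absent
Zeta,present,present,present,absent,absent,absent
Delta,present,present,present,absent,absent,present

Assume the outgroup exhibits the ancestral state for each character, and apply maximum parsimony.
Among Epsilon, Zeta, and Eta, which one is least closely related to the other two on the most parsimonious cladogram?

Epsilon

Character polarity is set by the outgroup: the derived state is whichever differs from the outgroup's state, so for Char. 1, Char. 3, Char. 5, Char. 6 the derived state is 'absent', and for the remaining characters it is 'present'.
Char. 1 (derived state 'absent') is shared by Eta, Gamma, and Theta — a synapomorphy uniting that clade.
Char. 2 (derived state 'present') is shared by all ingroup taxa — unites the whole ingroup.
Char. 3: derived state 'absent' in Eta and Gamma only — synapomorphy for {Eta, Gamma}.
Char. 4: derived state 'present' in Eta only — an autapomorphy, so it tells us nothing about relationships among taxa.
Only Delta, Eta, Gamma, Theta, and Zeta show the derived state 'absent' for Char. 5, supporting them as a clade.
Only Eta, Gamma, Theta, and Zeta show the derived state 'absent' for Char. 6, supporting them as a clade.
Most parsimonious ingroup topology: ((((Theta,(Eta,Gamma)),Zeta),Delta),Epsilon).
Zeta and Eta share a more recent common ancestor with each other than either does with Epsilon, so Epsilon is the least closely related of the three.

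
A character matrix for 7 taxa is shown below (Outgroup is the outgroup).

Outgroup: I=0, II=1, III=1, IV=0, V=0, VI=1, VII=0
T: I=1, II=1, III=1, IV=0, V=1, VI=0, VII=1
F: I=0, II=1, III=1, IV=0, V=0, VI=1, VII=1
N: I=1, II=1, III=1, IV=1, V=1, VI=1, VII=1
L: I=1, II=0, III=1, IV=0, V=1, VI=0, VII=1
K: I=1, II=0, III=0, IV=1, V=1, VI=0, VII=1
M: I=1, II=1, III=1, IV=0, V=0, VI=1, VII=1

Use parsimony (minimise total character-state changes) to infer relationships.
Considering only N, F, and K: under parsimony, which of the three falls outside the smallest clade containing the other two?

Character polarity is set by the outgroup: the derived state is whichever differs from the outgroup's state, so for II, III, VI the derived state is '0', and for the remaining characters it is '1'.
I: derived state '1' in K, L, M, N, and T only — synapomorphy for {K, L, M, N, T}.
Only K and L show the derived state '0' for II, supporting them as a clade.
III: derived state '0' in K only — an autapomorphy, so it tells us nothing about relationships among taxa.
IV groups K and N, which is incompatible with the clades supported by the remaining characters; treating it as convergent (homoplasy) costs fewer steps than any alternative tree.
V: derived state '1' in K, L, N, and T only — synapomorphy for {K, L, N, T}.
Only K, L, and T show the derived state '0' for VI, supporting them as a clade.
All ingroup taxa share the derived state '1' for VII; it defines the ingroup but does not resolve relationships within it.
Most parsimonious ingroup topology: ((((T,(L,K)),N),M),F).
N and K share a more recent common ancestor with each other than either does with F, so F is the least closely related of the three.

F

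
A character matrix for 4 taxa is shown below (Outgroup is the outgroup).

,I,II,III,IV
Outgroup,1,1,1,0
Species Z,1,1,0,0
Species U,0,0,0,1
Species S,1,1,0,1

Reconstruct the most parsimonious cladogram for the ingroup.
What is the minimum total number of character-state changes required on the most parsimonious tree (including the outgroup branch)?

Character polarity is set by the outgroup: the derived state is whichever differs from the outgroup's state, so for I, II, III the derived state is '0', and for the remaining characters it is '1'.
I (derived state '0') is unique to Species U (autapomorphy; uninformative for grouping).
II (derived state '0') is unique to Species U (autapomorphy; uninformative for grouping).
III (derived state '0') is shared by all ingroup taxa — unites the whole ingroup.
Only Species S and Species U show the derived state '1' for IV, supporting them as a clade.
Most parsimonious ingroup topology: (Species Z,(Species U,Species S)).
Changes per character on this tree: I: 1; II: 1; III: 1; IV: 1.
Total = 4.

4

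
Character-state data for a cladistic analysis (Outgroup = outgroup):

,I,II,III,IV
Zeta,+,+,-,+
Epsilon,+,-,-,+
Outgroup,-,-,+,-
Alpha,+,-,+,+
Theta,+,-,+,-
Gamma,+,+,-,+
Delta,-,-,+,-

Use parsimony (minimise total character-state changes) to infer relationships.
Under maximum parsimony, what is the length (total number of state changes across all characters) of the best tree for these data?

4

Character polarity is set by the outgroup: the derived state is whichever differs from the outgroup's state, so for III the derived state is '-', and for the remaining characters it is '+'.
Only Alpha, Epsilon, Gamma, Theta, and Zeta show the derived state '+' for I, supporting them as a clade.
II: derived state '+' in Gamma and Zeta only — synapomorphy for {Gamma, Zeta}.
III (derived state '-') is shared by Epsilon, Gamma, and Zeta — a synapomorphy uniting that clade.
IV: derived state '+' in Alpha, Epsilon, Gamma, and Zeta only — synapomorphy for {Alpha, Epsilon, Gamma, Zeta}.
Most parsimonious ingroup topology: (((Alpha,((Gamma,Zeta),Epsilon)),Theta),Delta).
Changes per character on this tree: I: 1; II: 1; III: 1; IV: 1.
Total = 4.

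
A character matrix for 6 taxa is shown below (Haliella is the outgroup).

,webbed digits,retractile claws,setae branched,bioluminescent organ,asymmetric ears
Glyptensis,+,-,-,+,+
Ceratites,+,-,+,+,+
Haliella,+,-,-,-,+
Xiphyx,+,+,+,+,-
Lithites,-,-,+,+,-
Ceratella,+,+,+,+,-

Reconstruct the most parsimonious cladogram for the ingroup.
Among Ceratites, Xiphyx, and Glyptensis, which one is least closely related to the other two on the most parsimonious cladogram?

Character polarity is set by the outgroup: the derived state is whichever differs from the outgroup's state, so for webbed digits, asymmetric ears the derived state is '-', and for the remaining characters it is '+'.
webbed digits (derived state '-') is unique to Lithites (autapomorphy; uninformative for grouping).
Only Ceratella and Xiphyx show the derived state '+' for retractile claws, supporting them as a clade.
setae branched (derived state '+') is shared by Ceratella, Ceratites, Lithites, and Xiphyx — a synapomorphy uniting that clade.
All ingroup taxa share the derived state '+' for bioluminescent organ; it defines the ingroup but does not resolve relationships within it.
Only Ceratella, Lithites, and Xiphyx show the derived state '-' for asymmetric ears, supporting them as a clade.
Most parsimonious ingroup topology: (((Lithites,(Ceratella,Xiphyx)),Ceratites),Glyptensis).
Ceratites and Xiphyx share a more recent common ancestor with each other than either does with Glyptensis, so Glyptensis is the least closely related of the three.

Glyptensis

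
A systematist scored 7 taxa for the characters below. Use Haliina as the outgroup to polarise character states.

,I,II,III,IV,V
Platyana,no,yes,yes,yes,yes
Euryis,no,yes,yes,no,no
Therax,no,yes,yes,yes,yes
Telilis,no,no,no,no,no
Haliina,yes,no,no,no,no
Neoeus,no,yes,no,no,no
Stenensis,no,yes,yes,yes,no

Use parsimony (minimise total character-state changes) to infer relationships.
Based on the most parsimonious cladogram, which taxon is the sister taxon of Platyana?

Character polarity is set by the outgroup: the derived state is whichever differs from the outgroup's state, so for I the derived state is 'no', and for the remaining characters it is 'yes'.
I (derived state 'no') is shared by all ingroup taxa — unites the whole ingroup.
II: derived state 'yes' in Euryis, Neoeus, Platyana, Stenensis, and Therax only — synapomorphy for {Euryis, Neoeus, Platyana, Stenensis, Therax}.
III: derived state 'yes' in Euryis, Platyana, Stenensis, and Therax only — synapomorphy for {Euryis, Platyana, Stenensis, Therax}.
Only Platyana, Stenensis, and Therax show the derived state 'yes' for IV, supporting them as a clade.
V: derived state 'yes' in Platyana and Therax only — synapomorphy for {Platyana, Therax}.
Most parsimonious ingroup topology: (((((Platyana,Therax),Stenensis),Euryis),Neoeus),Telilis).
Platyana and Therax form a cherry on this tree, so they are sister taxa.

Therax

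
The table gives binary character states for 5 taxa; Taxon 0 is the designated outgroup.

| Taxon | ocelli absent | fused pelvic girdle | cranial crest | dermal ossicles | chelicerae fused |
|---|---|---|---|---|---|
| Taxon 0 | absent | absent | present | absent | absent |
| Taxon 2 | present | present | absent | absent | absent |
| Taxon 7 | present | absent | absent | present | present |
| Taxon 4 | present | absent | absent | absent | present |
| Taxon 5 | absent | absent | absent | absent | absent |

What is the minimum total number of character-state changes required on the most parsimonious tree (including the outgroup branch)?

Character polarity is set by the outgroup: the derived state is whichever differs from the outgroup's state, so for cranial crest the derived state is 'absent', and for the remaining characters it is 'present'.
ocelli absent: derived state 'present' in Taxon 2, Taxon 4, and Taxon 7 only — synapomorphy for {Taxon 2, Taxon 4, Taxon 7}.
fused pelvic girdle: derived state 'present' in Taxon 2 only — an autapomorphy, so it tells us nothing about relationships among taxa.
cranial crest (derived state 'absent') is shared by all ingroup taxa — unites the whole ingroup.
dermal ossicles: derived state 'present' in Taxon 7 only — an autapomorphy, so it tells us nothing about relationships among taxa.
chelicerae fused: derived state 'present' in Taxon 4 and Taxon 7 only — synapomorphy for {Taxon 4, Taxon 7}.
Most parsimonious ingroup topology: ((Taxon 2,(Taxon 7,Taxon 4)),Taxon 5).
Changes per character on this tree: ocelli absent: 1; fused pelvic girdle: 1; cranial crest: 1; dermal ossicles: 1; chelicerae fused: 1.
Total = 5.

5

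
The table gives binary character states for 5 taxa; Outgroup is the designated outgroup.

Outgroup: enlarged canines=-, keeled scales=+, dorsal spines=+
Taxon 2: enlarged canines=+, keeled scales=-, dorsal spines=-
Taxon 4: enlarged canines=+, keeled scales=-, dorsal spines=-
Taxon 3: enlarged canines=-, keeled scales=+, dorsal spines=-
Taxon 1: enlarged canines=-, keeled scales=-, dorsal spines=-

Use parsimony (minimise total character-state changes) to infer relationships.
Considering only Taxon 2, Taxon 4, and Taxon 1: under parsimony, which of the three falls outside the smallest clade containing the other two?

Character polarity is set by the outgroup: the derived state is whichever differs from the outgroup's state, so for keeled scales, dorsal spines the derived state is '-', and for the remaining characters it is '+'.
enlarged canines: derived state '+' in Taxon 2 and Taxon 4 only — synapomorphy for {Taxon 2, Taxon 4}.
Only Taxon 1, Taxon 2, and Taxon 4 show the derived state '-' for keeled scales, supporting them as a clade.
dorsal spines (derived state '-') is shared by all ingroup taxa — unites the whole ingroup.
Most parsimonious ingroup topology: (((Taxon 2,Taxon 4),Taxon 1),Taxon 3).
Taxon 4 and Taxon 2 share a more recent common ancestor with each other than either does with Taxon 1, so Taxon 1 is the least closely related of the three.

Taxon 1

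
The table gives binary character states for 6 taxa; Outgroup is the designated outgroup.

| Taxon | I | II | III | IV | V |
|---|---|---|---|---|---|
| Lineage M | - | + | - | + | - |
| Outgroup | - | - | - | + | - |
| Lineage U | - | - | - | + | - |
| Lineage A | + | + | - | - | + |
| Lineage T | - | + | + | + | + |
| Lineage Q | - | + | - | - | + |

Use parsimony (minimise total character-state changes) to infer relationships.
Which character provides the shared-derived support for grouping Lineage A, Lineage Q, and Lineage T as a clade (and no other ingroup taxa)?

V

Character polarity is set by the outgroup: the derived state is whichever differs from the outgroup's state, so for IV the derived state is '-', and for the remaining characters it is '+'.
I: derived state '+' in Lineage A only — an autapomorphy, so it tells us nothing about relationships among taxa.
II (derived state '+') is shared by Lineage A, Lineage M, Lineage Q, and Lineage T — a synapomorphy uniting that clade.
III (derived state '+') is unique to Lineage T (autapomorphy; uninformative for grouping).
IV: derived state '-' in Lineage A and Lineage Q only — synapomorphy for {Lineage A, Lineage Q}.
Only Lineage A, Lineage Q, and Lineage T show the derived state '+' for V, supporting them as a clade.
Most parsimonious ingroup topology: ((((Lineage Q,Lineage A),Lineage T),Lineage M),Lineage U).
The clade {Lineage A, Lineage Q, Lineage T} is supported by V: its derived state '+' occurs in exactly those taxa and in no other taxon (including the outgroup).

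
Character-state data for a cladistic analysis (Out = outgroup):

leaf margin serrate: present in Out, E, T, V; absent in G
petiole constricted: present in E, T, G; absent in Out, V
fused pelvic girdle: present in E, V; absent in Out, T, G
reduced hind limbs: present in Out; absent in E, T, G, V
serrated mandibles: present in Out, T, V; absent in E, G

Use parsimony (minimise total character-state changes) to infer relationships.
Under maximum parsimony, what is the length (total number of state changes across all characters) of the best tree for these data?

6

Character polarity is set by the outgroup: the derived state is whichever differs from the outgroup's state, so for leaf margin serrate, reduced hind limbs, serrated mandibles the derived state is 'absent', and for the remaining characters it is 'present'.
leaf margin serrate (derived state 'absent') is unique to G (autapomorphy; uninformative for grouping).
petiole constricted (derived state 'present') is shared by E, G, and T — a synapomorphy uniting that clade.
fused pelvic girdle (state 'present') occurs in E and V but conflicts with the nesting implied by the other characters — most parsimoniously interpreted as homoplasy.
All ingroup taxa share the derived state 'absent' for reduced hind limbs; it defines the ingroup but does not resolve relationships within it.
Only E and G show the derived state 'absent' for serrated mandibles, supporting them as a clade.
Most parsimonious ingroup topology: (((E,G),T),V).
Changes per character on this tree: leaf margin serrate: 1; petiole constricted: 1; fused pelvic girdle: 2; reduced hind limbs: 1; serrated mandibles: 1.
Total = 6.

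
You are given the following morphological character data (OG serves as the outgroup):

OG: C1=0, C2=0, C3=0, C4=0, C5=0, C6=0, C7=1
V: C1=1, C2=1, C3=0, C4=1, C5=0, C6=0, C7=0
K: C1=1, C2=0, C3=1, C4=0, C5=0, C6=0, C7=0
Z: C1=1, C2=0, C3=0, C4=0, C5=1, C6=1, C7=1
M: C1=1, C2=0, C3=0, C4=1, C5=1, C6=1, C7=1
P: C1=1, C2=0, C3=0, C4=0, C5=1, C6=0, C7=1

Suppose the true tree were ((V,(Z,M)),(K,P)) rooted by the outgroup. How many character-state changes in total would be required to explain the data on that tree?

Map each character onto ((V,(Z,M)),(K,P)) (rooted by OG) and count the minimum state changes it requires (Fitch parsimony):
C1: 1; C2: 1; C3: 1; C4: 2; C5: 2; C6: 1; C7: 2.
Total tree length = 10.

10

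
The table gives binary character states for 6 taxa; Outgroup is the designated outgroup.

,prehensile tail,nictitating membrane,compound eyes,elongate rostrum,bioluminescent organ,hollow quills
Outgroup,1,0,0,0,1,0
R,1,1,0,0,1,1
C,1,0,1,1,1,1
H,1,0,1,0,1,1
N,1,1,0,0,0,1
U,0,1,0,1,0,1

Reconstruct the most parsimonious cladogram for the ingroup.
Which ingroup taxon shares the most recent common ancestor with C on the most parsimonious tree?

H

Character polarity is set by the outgroup: the derived state is whichever differs from the outgroup's state, so for prehensile tail, bioluminescent organ the derived state is '0', and for the remaining characters it is '1'.
prehensile tail (derived state '0') is unique to U (autapomorphy; uninformative for grouping).
Only N, R, and U show the derived state '1' for nictitating membrane, supporting them as a clade.
Only C and H show the derived state '1' for compound eyes, supporting them as a clade.
elongate rostrum groups C and U, which is incompatible with the clades supported by the remaining characters; treating it as convergent (homoplasy) costs fewer steps than any alternative tree.
bioluminescent organ: derived state '0' in N and U only — synapomorphy for {N, U}.
hollow quills (derived state '1') is shared by all ingroup taxa — unites the whole ingroup.
Most parsimonious ingroup topology: ((R,(N,U)),(C,H)).
C and H form a cherry on this tree, so they are sister taxa.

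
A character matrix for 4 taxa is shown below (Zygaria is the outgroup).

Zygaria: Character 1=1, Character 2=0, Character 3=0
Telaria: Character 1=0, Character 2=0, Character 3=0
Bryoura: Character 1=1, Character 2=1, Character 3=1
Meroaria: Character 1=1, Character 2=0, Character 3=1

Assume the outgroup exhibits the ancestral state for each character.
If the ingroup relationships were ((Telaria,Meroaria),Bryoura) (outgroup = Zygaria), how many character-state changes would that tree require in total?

Map each character onto ((Telaria,Meroaria),Bryoura) (rooted by Zygaria) and count the minimum state changes it requires (Fitch parsimony):
Character 1: 1; Character 2: 1; Character 3: 2.
Total tree length = 4.

4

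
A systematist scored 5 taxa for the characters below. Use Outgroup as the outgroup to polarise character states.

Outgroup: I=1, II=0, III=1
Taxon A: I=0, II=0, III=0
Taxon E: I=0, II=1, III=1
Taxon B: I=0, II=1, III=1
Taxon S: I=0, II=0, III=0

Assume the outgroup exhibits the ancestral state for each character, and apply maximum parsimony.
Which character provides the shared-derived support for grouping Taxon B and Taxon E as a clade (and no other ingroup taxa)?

Character polarity is set by the outgroup: the derived state is whichever differs from the outgroup's state, so for I, III the derived state is '0', and for the remaining characters it is '1'.
All ingroup taxa share the derived state '0' for I; it defines the ingroup but does not resolve relationships within it.
Only Taxon B and Taxon E show the derived state '1' for II, supporting them as a clade.
Only Taxon A and Taxon S show the derived state '0' for III, supporting them as a clade.
Most parsimonious ingroup topology: ((Taxon A,Taxon S),(Taxon E,Taxon B)).
The clade {Taxon B, Taxon E} is supported by II: its derived state '1' occurs in exactly those taxa and in no other taxon (including the outgroup).

II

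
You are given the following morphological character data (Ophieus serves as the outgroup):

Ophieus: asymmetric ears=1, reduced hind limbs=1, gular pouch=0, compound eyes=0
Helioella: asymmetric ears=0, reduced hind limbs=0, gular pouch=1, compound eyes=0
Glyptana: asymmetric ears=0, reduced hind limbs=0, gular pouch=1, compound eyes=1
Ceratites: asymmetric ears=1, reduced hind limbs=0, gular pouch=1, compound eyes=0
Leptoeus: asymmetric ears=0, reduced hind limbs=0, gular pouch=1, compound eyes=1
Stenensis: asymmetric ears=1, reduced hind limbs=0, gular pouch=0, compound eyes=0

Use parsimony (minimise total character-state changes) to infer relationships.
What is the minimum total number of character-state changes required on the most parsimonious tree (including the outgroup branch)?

4

Character polarity is set by the outgroup: the derived state is whichever differs from the outgroup's state, so for asymmetric ears, reduced hind limbs the derived state is '0', and for the remaining characters it is '1'.
asymmetric ears: derived state '0' in Glyptana, Helioella, and Leptoeus only — synapomorphy for {Glyptana, Helioella, Leptoeus}.
reduced hind limbs (derived state '0') is shared by all ingroup taxa — unites the whole ingroup.
Only Ceratites, Glyptana, Helioella, and Leptoeus show the derived state '1' for gular pouch, supporting them as a clade.
compound eyes: derived state '1' in Glyptana and Leptoeus only — synapomorphy for {Glyptana, Leptoeus}.
Most parsimonious ingroup topology: (((Helioella,(Glyptana,Leptoeus)),Ceratites),Stenensis).
Changes per character on this tree: asymmetric ears: 1; reduced hind limbs: 1; gular pouch: 1; compound eyes: 1.
Total = 4.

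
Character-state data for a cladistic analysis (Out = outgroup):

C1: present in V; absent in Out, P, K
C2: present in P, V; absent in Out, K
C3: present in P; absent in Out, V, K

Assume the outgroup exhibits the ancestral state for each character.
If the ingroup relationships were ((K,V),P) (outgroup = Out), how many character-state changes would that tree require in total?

4

Map each character onto ((K,V),P) (rooted by Out) and count the minimum state changes it requires (Fitch parsimony):
C1: 1; C2: 2; C3: 1.
Total tree length = 4.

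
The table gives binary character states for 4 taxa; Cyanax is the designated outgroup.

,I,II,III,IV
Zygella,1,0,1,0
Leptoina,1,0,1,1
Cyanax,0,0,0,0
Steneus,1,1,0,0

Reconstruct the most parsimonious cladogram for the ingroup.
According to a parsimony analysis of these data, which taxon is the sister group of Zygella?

Leptoina

The outgroup has state '0' for every character, so '1' is the derived state throughout.
I (derived state '1') is shared by all ingroup taxa — unites the whole ingroup.
II (derived state '1') is unique to Steneus (autapomorphy; uninformative for grouping).
Only Leptoina and Zygella show the derived state '1' for III, supporting them as a clade.
IV (derived state '1') is unique to Leptoina (autapomorphy; uninformative for grouping).
Most parsimonious ingroup topology: (Steneus,(Leptoina,Zygella)).
Zygella and Leptoina form a cherry on this tree, so they are sister taxa.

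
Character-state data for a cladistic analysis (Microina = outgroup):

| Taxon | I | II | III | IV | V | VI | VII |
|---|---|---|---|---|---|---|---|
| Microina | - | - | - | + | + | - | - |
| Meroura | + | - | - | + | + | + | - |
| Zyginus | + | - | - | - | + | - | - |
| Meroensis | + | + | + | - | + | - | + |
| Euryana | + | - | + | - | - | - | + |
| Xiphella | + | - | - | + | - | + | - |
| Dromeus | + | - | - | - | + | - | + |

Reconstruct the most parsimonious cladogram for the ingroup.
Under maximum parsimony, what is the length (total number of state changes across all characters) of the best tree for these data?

Character polarity is set by the outgroup: the derived state is whichever differs from the outgroup's state, so for IV, V the derived state is '-', and for the remaining characters it is '+'.
I (derived state '+') is shared by all ingroup taxa — unites the whole ingroup.
II (derived state '+') is unique to Meroensis (autapomorphy; uninformative for grouping).
III: derived state '+' in Euryana and Meroensis only — synapomorphy for {Euryana, Meroensis}.
IV: derived state '-' in Dromeus, Euryana, Meroensis, and Zyginus only — synapomorphy for {Dromeus, Euryana, Meroensis, Zyginus}.
V (state '-') occurs in Euryana and Xiphella but conflicts with the nesting implied by the other characters — most parsimoniously interpreted as homoplasy.
VI: derived state '+' in Meroura and Xiphella only — synapomorphy for {Meroura, Xiphella}.
VII (derived state '+') is shared by Dromeus, Euryana, and Meroensis — a synapomorphy uniting that clade.
Most parsimonious ingroup topology: ((Meroura,Xiphella),(Zyginus,((Meroensis,Euryana),Dromeus))).
Changes per character on this tree: I: 1; II: 1; III: 1; IV: 1; V: 2; VI: 1; VII: 1.
Total = 8.

8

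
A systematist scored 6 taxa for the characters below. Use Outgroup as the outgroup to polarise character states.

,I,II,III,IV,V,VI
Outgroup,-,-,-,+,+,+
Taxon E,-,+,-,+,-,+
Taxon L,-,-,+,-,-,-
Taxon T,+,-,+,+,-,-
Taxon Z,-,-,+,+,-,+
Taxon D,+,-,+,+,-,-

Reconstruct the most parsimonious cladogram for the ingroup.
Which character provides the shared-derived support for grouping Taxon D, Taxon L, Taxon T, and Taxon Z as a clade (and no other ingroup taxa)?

Character polarity is set by the outgroup: the derived state is whichever differs from the outgroup's state, so for IV, V, VI the derived state is '-', and for the remaining characters it is '+'.
Only Taxon D and Taxon T show the derived state '+' for I, supporting them as a clade.
II (derived state '+') is unique to Taxon E (autapomorphy; uninformative for grouping).
III: derived state '+' in Taxon D, Taxon L, Taxon T, and Taxon Z only — synapomorphy for {Taxon D, Taxon L, Taxon T, Taxon Z}.
IV: derived state '-' in Taxon L only — an autapomorphy, so it tells us nothing about relationships among taxa.
All ingroup taxa share the derived state '-' for V; it defines the ingroup but does not resolve relationships within it.
VI: derived state '-' in Taxon D, Taxon L, and Taxon T only — synapomorphy for {Taxon D, Taxon L, Taxon T}.
Most parsimonious ingroup topology: (Taxon E,((Taxon L,(Taxon T,Taxon D)),Taxon Z)).
The clade {Taxon D, Taxon L, Taxon T, Taxon Z} is supported by III: its derived state '+' occurs in exactly those taxa and in no other taxon (including the outgroup).

III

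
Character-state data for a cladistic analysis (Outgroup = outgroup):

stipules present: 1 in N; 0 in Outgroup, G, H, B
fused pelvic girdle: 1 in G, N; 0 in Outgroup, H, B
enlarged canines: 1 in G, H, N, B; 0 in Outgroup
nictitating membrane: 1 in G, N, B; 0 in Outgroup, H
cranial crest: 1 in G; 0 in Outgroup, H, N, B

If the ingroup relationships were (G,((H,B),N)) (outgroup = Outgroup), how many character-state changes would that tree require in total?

7

Map each character onto (G,((H,B),N)) (rooted by Outgroup) and count the minimum state changes it requires (Fitch parsimony):
stipules present: 1; fused pelvic girdle: 2; enlarged canines: 1; nictitating membrane: 2; cranial crest: 1.
Total tree length = 7.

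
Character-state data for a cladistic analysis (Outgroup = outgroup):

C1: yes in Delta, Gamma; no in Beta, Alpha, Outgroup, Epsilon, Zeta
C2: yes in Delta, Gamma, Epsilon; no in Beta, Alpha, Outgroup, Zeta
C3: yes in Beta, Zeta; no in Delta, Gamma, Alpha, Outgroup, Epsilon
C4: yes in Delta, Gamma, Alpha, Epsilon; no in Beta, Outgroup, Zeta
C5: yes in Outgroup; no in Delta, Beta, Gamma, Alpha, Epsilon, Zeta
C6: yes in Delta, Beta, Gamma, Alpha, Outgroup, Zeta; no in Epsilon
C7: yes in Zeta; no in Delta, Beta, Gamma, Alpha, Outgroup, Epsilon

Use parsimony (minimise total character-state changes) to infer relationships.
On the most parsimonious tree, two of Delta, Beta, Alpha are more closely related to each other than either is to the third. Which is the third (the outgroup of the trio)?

Beta

Character polarity is set by the outgroup: the derived state is whichever differs from the outgroup's state, so for C5, C6 the derived state is 'no', and for the remaining characters it is 'yes'.
Only Delta and Gamma show the derived state 'yes' for C1, supporting them as a clade.
C2: derived state 'yes' in Delta, Epsilon, and Gamma only — synapomorphy for {Delta, Epsilon, Gamma}.
Only Beta and Zeta show the derived state 'yes' for C3, supporting them as a clade.
Only Alpha, Delta, Epsilon, and Gamma show the derived state 'yes' for C4, supporting them as a clade.
C5 (derived state 'no') is shared by all ingroup taxa — unites the whole ingroup.
C6: derived state 'no' in Epsilon only — an autapomorphy, so it tells us nothing about relationships among taxa.
C7: derived state 'yes' in Zeta only — an autapomorphy, so it tells us nothing about relationships among taxa.
Most parsimonious ingroup topology: ((Alpha,(Epsilon,(Delta,Gamma))),(Zeta,Beta)).
Alpha and Delta share a more recent common ancestor with each other than either does with Beta, so Beta is the least closely related of the three.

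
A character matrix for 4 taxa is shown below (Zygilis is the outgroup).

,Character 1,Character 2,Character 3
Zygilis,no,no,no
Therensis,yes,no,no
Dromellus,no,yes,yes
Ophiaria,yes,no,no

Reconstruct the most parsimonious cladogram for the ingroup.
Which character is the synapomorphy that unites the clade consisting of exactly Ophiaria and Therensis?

Character 1

The outgroup has state 'no' for every character, so 'yes' is the derived state throughout.
Only Ophiaria and Therensis show the derived state 'yes' for Character 1, supporting them as a clade.
Character 2: derived state 'yes' in Dromellus only — an autapomorphy, so it tells us nothing about relationships among taxa.
Character 3: derived state 'yes' in Dromellus only — an autapomorphy, so it tells us nothing about relationships among taxa.
Most parsimonious ingroup topology: ((Therensis,Ophiaria),Dromellus).
The clade {Ophiaria, Therensis} is supported by Character 1: its derived state 'yes' occurs in exactly those taxa and in no other taxon (including the outgroup).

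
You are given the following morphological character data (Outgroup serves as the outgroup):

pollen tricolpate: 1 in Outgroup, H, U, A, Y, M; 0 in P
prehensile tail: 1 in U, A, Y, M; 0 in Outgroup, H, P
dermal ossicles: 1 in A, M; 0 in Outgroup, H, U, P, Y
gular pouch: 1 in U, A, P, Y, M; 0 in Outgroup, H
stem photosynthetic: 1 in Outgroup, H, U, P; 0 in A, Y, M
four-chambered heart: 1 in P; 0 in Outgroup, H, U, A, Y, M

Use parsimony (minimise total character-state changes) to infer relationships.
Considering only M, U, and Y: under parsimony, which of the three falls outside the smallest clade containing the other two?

Character polarity is set by the outgroup: the derived state is whichever differs from the outgroup's state, so for pollen tricolpate, stem photosynthetic the derived state is '0', and for the remaining characters it is '1'.
pollen tricolpate: derived state '0' in P only — an autapomorphy, so it tells us nothing about relationships among taxa.
Only A, M, U, and Y show the derived state '1' for prehensile tail, supporting them as a clade.
dermal ossicles: derived state '1' in A and M only — synapomorphy for {A, M}.
gular pouch (derived state '1') is shared by A, M, P, U, and Y — a synapomorphy uniting that clade.
stem photosynthetic: derived state '0' in A, M, and Y only — synapomorphy for {A, M, Y}.
four-chambered heart (derived state '1') is unique to P (autapomorphy; uninformative for grouping).
Most parsimonious ingroup topology: (H,((U,((A,M),Y)),P)).
Y and M share a more recent common ancestor with each other than either does with U, so U is the least closely related of the three.

U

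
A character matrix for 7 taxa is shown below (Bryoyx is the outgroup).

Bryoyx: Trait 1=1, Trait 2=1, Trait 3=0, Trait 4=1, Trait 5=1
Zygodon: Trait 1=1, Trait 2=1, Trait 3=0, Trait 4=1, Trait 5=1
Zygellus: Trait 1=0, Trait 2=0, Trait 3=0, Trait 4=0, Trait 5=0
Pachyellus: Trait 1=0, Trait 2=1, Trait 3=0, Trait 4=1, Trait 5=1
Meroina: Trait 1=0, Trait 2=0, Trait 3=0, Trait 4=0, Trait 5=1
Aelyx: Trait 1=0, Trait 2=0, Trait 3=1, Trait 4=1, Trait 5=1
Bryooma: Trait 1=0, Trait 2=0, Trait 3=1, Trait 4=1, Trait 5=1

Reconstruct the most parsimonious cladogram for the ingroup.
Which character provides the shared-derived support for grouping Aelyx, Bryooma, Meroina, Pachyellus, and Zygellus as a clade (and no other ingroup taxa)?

Character polarity is set by the outgroup: the derived state is whichever differs from the outgroup's state, so for Trait 1, Trait 2, Trait 4, Trait 5 the derived state is '0', and for the remaining characters it is '1'.
Trait 1 (derived state '0') is shared by Aelyx, Bryooma, Meroina, Pachyellus, and Zygellus — a synapomorphy uniting that clade.
Trait 2 (derived state '0') is shared by Aelyx, Bryooma, Meroina, and Zygellus — a synapomorphy uniting that clade.
Only Aelyx and Bryooma show the derived state '1' for Trait 3, supporting them as a clade.
Trait 4: derived state '0' in Meroina and Zygellus only — synapomorphy for {Meroina, Zygellus}.
Trait 5: derived state '0' in Zygellus only — an autapomorphy, so it tells us nothing about relationships among taxa.
Most parsimonious ingroup topology: (Zygodon,(((Zygellus,Meroina),(Aelyx,Bryooma)),Pachyellus)).
The clade {Aelyx, Bryooma, Meroina, Pachyellus, Zygellus} is supported by Trait 1: its derived state '0' occurs in exactly those taxa and in no other taxon (including the outgroup).

Trait 1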